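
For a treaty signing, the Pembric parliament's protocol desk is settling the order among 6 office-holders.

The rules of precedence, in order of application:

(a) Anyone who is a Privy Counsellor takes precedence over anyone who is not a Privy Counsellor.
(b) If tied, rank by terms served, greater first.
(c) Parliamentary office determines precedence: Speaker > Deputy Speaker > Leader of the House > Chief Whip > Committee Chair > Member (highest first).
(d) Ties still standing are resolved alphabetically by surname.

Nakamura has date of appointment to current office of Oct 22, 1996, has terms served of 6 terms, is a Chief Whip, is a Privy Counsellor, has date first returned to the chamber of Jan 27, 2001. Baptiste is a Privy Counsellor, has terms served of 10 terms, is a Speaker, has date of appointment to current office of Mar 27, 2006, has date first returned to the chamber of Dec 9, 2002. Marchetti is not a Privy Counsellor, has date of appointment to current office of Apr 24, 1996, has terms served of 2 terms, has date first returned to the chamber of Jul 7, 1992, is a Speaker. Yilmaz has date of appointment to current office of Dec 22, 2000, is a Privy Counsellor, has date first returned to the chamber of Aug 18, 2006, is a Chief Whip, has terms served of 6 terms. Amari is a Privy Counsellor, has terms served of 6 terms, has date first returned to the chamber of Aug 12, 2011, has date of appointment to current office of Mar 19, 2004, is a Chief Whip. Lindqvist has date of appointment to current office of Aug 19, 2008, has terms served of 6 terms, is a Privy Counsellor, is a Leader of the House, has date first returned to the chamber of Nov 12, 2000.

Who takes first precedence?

Baptiste

By the first rule: Baptiste, Lindqvist, Amari, Nakamura and Yilmaz (each a Privy Counsellor); then Marchetti (not a Privy Counsellor).
Among Baptiste, Lindqvist, Amari, Nakamura and Yilmaz, by terms served (higher first): Baptiste (10 terms) before Lindqvist, Amari, Nakamura and Yilmaz (6 terms).
Among Lindqvist, Amari, Nakamura and Yilmaz, by parliamentary office: Lindqvist (Leader of the House) before Amari, Nakamura and Yilmaz (Chief Whip).
Among Amari, Nakamura and Yilmaz, alphabetically by surname: Amari before Nakamura before Yilmaz.
Order: Baptiste, Lindqvist, Amari, Nakamura, Yilmaz, Marchetti.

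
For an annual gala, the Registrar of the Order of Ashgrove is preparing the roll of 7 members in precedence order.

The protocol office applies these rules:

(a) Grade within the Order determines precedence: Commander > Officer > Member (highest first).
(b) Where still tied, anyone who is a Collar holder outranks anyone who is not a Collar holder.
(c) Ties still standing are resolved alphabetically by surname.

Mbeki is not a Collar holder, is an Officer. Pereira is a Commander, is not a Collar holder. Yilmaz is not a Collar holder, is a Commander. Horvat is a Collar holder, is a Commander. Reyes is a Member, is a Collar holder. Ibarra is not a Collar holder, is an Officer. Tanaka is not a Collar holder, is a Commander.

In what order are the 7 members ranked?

Horvat, Pereira, Tanaka, Yilmaz, Ibarra, Mbeki, Reyes

By grade within the Order: Horvat, Pereira, Tanaka and Yilmaz (Commander); then Ibarra and Mbeki (Officer); then Reyes (Member).
Among Horvat, Pereira, Tanaka and Yilmaz, a Collar holder before not a Collar holder: Horvat (a Collar holder) before Pereira, Tanaka and Yilmaz (not a Collar holder).
Among Pereira, Tanaka and Yilmaz, alphabetically by surname: Pereira before Tanaka before Yilmaz.
Ibarra and Mbeki are each not a Collar holder, so the next rule applies.
Among Ibarra and Mbeki, alphabetically by surname: Ibarra before Mbeki.
Full order: Horvat, Pereira, Tanaka, Yilmaz, Ibarra, Mbeki, Reyes.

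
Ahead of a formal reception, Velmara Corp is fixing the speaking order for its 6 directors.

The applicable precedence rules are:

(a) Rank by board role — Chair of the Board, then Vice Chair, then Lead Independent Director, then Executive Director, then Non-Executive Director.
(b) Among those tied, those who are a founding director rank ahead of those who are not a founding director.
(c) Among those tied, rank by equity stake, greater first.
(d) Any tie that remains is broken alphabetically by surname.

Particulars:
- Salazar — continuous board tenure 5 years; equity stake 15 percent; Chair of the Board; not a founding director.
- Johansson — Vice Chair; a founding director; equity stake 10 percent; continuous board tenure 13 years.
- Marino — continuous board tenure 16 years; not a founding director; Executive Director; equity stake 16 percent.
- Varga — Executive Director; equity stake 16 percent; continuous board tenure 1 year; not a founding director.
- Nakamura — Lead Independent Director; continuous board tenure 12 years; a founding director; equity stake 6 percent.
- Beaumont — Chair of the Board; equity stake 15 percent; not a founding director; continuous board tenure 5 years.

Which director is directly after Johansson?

By board role: Beaumont and Salazar (Chair of the Board); then Johansson (Vice Chair); then Nakamura (Lead Independent Director); then Marino and Varga (Executive Director).
Beaumont and Salazar are each not a founding director, so the next rule applies.
Beaumont and Salazar both have equity stake 15 percent, so the next rule applies.
Among Beaumont and Salazar, alphabetically by surname: Beaumont before Salazar.
Marino and Varga are each not a founding director, so the next rule applies.
Marino and Varga both have equity stake 16 percent, so the next rule applies.
Among Marino and Varga, alphabetically by surname: Marino before Varga.
Order: Beaumont, Salazar, Johansson, Nakamura, Marino, Varga.

Nakamura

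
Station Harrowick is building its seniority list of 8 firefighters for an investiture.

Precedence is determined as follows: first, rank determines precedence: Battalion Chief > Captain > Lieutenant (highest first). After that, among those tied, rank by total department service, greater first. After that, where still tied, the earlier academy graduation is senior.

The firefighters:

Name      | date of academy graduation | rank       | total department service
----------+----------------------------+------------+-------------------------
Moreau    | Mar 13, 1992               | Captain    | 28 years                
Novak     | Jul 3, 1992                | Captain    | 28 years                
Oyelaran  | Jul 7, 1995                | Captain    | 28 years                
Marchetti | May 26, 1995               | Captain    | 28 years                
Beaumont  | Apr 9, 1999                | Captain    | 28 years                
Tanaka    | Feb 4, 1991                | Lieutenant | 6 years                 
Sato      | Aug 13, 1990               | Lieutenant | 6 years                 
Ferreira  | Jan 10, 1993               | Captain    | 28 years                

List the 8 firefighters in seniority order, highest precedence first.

By rank: Moreau, Novak, Ferreira, Marchetti, Oyelaran and Beaumont (Captain); then Sato and Tanaka (Lieutenant).
Moreau, Novak, Ferreira, Marchetti, Oyelaran and Beaumont all have total department service 28 years, so the next rule applies.
Among Moreau, Novak, Ferreira, Marchetti, Oyelaran and Beaumont, by date of academy graduation (earlier first): Moreau (Mar 13, 1992) before Novak (Jul 3, 1992) before Ferreira (Jan 10, 1993) before Marchetti (May 26, 1995) before Oyelaran (Jul 7, 1995) before Beaumont (Apr 9, 1999).
Sato and Tanaka both have total department service 6 years, so the next rule applies.
Among Sato and Tanaka, by date of academy graduation (earlier first): Sato (Aug 13, 1990) before Tanaka (Feb 4, 1991).
Full order: Moreau, Novak, Ferreira, Marchetti, Oyelaran, Beaumont, Sato, Tanaka.

Moreau, Novak, Ferreira, Marchetti, Oyelaran, Beaumont, Sato, Tanaka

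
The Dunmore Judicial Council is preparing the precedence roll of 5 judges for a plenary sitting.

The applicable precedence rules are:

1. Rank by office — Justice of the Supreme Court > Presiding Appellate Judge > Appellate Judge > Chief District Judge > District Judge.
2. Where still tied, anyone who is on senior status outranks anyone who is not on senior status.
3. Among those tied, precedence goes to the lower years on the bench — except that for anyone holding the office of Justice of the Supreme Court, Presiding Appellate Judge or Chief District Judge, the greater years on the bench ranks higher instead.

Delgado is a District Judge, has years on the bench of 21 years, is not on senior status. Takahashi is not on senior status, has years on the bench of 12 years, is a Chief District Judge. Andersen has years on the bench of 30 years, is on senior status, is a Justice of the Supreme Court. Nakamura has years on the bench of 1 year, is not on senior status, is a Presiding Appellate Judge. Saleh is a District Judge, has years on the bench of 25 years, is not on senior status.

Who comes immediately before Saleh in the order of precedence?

Delgado

By office: Andersen (Justice of the Supreme Court); then Nakamura (Presiding Appellate Judge); then Takahashi (Chief District Judge); then Delgado and Saleh (District Judge).
Delgado and Saleh are each not on senior status, so the next rule applies.
Among Delgado and Saleh, by years on the bench (lower first): Delgado (21 years) before Saleh (25 years).
Order: Andersen, Nakamura, Takahashi, Delgado, Saleh.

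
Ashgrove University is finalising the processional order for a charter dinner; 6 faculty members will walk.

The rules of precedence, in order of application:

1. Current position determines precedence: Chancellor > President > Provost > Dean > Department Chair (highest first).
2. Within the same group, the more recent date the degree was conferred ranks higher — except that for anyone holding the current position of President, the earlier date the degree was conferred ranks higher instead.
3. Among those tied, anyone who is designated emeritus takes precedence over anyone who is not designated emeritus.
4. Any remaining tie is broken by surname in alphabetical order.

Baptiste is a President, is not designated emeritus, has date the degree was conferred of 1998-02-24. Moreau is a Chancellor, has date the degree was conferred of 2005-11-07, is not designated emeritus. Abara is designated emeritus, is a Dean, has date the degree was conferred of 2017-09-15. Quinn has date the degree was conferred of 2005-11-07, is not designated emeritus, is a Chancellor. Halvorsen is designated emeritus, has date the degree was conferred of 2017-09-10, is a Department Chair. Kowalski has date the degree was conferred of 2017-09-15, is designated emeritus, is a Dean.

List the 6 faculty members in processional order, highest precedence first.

By current position: Moreau and Quinn (Chancellor); then Baptiste (President); then Abara and Kowalski (Dean); then Halvorsen (Department Chair).
Moreau and Quinn both have date the degree was conferred 2005-11-07, so the next rule applies.
Moreau and Quinn are each not designated emeritus, so the next rule applies.
Among Moreau and Quinn, alphabetically by surname: Moreau before Quinn.
Abara and Kowalski both have date the degree was conferred 2017-09-15, so the next rule applies.
Abara and Kowalski are each designated emeritus, so the next rule applies.
Among Abara and Kowalski, alphabetically by surname: Abara before Kowalski.
Full order: Moreau, Quinn, Baptiste, Abara, Kowalski, Halvorsen.

Moreau, Quinn, Baptiste, Abara, Kowalski, Halvorsen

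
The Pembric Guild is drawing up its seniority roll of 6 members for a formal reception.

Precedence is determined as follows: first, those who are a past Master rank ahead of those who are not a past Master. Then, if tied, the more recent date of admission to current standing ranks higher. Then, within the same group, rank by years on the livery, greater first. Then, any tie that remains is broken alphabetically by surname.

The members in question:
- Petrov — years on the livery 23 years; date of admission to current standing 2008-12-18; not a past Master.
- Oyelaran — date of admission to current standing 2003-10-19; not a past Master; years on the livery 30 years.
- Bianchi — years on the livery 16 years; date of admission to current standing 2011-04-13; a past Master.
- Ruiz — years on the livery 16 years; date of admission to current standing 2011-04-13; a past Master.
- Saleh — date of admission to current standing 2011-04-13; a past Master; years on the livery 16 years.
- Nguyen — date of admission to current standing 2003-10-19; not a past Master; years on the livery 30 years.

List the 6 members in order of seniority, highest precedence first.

By the first rule: Bianchi, Ruiz and Saleh (each a past Master); then Petrov, Nguyen and Oyelaran (each not a past Master).
Bianchi, Ruiz and Saleh all have date of admission to current standing 2011-04-13, so the next rule applies.
Bianchi, Ruiz and Saleh all have years on the livery 16 years, so the next rule applies.
Among Bianchi, Ruiz and Saleh, alphabetically by surname: Bianchi before Ruiz before Saleh.
Among Petrov, Nguyen and Oyelaran, by date of admission to current standing (later first): Petrov (2008-12-18) before Nguyen and Oyelaran (2003-10-19).
Nguyen and Oyelaran both have years on the livery 30 years, so the next rule applies.
Among Nguyen and Oyelaran, alphabetically by surname: Nguyen before Oyelaran.
Full order: Bianchi, Ruiz, Saleh, Petrov, Nguyen, Oyelaran.

Bianchi, Ruiz, Saleh, Petrov, Nguyen, Oyelaran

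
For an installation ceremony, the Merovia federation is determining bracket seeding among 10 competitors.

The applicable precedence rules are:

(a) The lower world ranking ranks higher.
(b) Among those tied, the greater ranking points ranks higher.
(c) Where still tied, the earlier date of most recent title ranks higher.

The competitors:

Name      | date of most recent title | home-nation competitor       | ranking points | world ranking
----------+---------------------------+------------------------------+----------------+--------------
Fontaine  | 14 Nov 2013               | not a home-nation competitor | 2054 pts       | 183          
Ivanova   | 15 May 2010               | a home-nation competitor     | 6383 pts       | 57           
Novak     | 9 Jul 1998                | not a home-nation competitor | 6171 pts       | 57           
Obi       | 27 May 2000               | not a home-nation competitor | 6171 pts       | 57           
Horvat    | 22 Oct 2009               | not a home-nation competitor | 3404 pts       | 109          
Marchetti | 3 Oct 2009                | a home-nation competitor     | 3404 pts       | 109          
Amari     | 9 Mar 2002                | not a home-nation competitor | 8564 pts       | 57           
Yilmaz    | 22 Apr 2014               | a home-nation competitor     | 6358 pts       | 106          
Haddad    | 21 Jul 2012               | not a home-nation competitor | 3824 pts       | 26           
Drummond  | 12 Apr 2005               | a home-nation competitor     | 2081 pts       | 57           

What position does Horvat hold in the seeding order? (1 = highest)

9

By world ranking (lower first): Haddad (26); then Amari, Ivanova, Novak, Obi and Drummond (each 57); then Yilmaz (106); then Marchetti and Horvat (both 109); then Fontaine (183).
Among Amari, Ivanova, Novak, Obi and Drummond, by ranking points (higher first): Amari (8564 pts) before Ivanova (6383 pts) before Novak and Obi (6171 pts) before Drummond (2081 pts).
Among Novak and Obi, by date of most recent title (earlier first): Novak (9 Jul 1998) before Obi (27 May 2000).
Marchetti and Horvat both have ranking points 3404 pts, so the next rule applies.
Among Marchetti and Horvat, by date of most recent title (earlier first): Marchetti (3 Oct 2009) before Horvat (22 Oct 2009).
Order: Haddad, Amari, Ivanova, Novak, Obi, Drummond, Yilmaz, Marchetti, Horvat, Fontaine. So position 9.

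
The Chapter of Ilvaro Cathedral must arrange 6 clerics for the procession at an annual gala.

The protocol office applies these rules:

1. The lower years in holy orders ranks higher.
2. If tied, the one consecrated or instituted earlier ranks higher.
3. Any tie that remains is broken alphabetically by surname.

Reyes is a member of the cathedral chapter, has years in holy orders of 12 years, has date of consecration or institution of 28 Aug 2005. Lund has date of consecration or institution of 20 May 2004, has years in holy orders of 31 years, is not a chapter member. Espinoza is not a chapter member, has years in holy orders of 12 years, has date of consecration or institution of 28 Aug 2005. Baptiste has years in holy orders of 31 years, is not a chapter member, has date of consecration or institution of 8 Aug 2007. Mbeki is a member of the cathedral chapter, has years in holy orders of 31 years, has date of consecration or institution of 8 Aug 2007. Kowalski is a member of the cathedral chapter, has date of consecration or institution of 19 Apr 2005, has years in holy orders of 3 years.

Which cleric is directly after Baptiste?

By years in holy orders (lower first): Kowalski (3 years); then Espinoza and Reyes (both 12 years); then Lund, Baptiste and Mbeki (each 31 years).
Espinoza and Reyes both have date of consecration or institution 28 Aug 2005, so the next rule applies.
Among Espinoza and Reyes, alphabetically by surname: Espinoza before Reyes.
Among Lund, Baptiste and Mbeki, by date of consecration or institution (earlier first): Lund (20 May 2004) before Baptiste and Mbeki (8 Aug 2007).
Among Baptiste and Mbeki, alphabetically by surname: Baptiste before Mbeki.
Order: Kowalski, Espinoza, Reyes, Lund, Baptiste, Mbeki.

Mbeki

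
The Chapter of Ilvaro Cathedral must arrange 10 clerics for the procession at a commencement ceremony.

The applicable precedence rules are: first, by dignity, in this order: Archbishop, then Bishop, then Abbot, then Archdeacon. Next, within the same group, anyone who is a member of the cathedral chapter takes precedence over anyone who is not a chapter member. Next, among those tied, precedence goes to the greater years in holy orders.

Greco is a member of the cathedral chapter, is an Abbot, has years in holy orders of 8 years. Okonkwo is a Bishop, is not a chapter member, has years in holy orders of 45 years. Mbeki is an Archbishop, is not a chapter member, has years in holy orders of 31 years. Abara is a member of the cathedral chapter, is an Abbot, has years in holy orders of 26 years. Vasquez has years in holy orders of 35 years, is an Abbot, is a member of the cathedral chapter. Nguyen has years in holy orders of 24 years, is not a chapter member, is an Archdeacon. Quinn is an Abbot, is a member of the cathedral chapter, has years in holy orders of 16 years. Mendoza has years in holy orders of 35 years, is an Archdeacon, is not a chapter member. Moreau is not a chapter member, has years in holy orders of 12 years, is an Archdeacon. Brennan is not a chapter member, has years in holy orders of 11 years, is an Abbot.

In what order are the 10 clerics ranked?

Mbeki, Okonkwo, Vasquez, Abara, Quinn, Greco, Brennan, Mendoza, Nguyen, Moreau

By dignity: Mbeki (Archbishop); then Okonkwo (Bishop); then Vasquez, Abara, Quinn, Greco and Brennan (Abbot); then Mendoza, Nguyen and Moreau (Archdeacon).
Among Vasquez, Abara, Quinn, Greco and Brennan, a member of the cathedral chapter before not a chapter member: Vasquez, Abara, Quinn and Greco (a member of the cathedral chapter) before Brennan (not a chapter member).
Among Vasquez, Abara, Quinn and Greco, by years in holy orders (higher first): Vasquez (35 years) before Abara (26 years) before Quinn (16 years) before Greco (8 years).
Mendoza, Nguyen and Moreau are each not a chapter member, so the next rule applies.
Among Mendoza, Nguyen and Moreau, by years in holy orders (higher first): Mendoza (35 years) before Nguyen (24 years) before Moreau (12 years).
Full order: Mbeki, Okonkwo, Vasquez, Abara, Quinn, Greco, Brennan, Mendoza, Nguyen, Moreau.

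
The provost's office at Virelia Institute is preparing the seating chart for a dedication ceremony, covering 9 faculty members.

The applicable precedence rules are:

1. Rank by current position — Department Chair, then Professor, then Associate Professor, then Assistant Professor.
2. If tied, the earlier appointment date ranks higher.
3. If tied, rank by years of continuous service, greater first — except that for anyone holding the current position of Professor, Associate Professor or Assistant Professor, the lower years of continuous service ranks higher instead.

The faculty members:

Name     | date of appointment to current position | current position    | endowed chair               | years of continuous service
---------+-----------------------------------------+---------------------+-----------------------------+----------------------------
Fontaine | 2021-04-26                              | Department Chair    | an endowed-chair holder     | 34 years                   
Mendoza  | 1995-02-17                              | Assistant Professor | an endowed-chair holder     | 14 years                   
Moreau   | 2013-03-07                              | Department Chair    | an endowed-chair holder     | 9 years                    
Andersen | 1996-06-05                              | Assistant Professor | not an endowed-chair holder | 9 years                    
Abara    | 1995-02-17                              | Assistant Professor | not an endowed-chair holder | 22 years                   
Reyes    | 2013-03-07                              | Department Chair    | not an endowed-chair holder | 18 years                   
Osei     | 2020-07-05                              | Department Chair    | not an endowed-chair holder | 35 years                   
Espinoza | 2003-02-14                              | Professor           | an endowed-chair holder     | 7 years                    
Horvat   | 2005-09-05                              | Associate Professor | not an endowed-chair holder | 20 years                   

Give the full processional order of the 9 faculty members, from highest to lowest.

By current position: Reyes, Moreau, Osei and Fontaine (Department Chair); then Espinoza (Professor); then Horvat (Associate Professor); then Mendoza, Abara and Andersen (Assistant Professor).
Among Reyes, Moreau, Osei and Fontaine, by date of appointment to current position (earlier first): Reyes and Moreau (2013-03-07) before Osei (2020-07-05) before Fontaine (2021-04-26).
Among Reyes and Moreau, by years of continuous service (higher first): Reyes (18 years) before Moreau (9 years).
Among Mendoza, Abara and Andersen, by date of appointment to current position (earlier first): Mendoza and Abara (1995-02-17) before Andersen (1996-06-05).
Among Mendoza and Abara, by years of continuous service (lower first) (reversed rule for this group): Mendoza (14 years) before Abara (22 years).
Full order: Reyes, Moreau, Osei, Fontaine, Espinoza, Horvat, Mendoza, Abara, Andersen.

Reyes, Moreau, Osei, Fontaine, Espinoza, Horvat, Mendoza, Abara, Andersen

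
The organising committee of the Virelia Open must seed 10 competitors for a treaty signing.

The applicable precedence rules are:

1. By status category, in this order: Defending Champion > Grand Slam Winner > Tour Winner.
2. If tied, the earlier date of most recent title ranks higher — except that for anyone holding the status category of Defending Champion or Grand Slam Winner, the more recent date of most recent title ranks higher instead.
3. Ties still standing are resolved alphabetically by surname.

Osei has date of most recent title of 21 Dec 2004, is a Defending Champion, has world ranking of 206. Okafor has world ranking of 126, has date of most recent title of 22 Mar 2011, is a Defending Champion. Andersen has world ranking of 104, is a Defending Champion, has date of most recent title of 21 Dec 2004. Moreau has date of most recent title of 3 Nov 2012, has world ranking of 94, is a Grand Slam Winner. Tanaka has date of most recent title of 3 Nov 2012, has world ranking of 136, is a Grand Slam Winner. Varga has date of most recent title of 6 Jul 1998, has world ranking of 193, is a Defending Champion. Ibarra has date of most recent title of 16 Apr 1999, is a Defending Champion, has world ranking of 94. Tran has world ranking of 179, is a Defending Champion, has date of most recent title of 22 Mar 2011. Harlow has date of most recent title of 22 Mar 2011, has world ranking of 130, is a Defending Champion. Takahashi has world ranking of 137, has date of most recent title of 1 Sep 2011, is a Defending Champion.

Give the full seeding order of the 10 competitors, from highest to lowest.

Takahashi, Harlow, Okafor, Tran, Andersen, Osei, Ibarra, Varga, Moreau, Tanaka

By status category: Takahashi, Harlow, Okafor, Tran, Andersen, Osei, Ibarra and Varga (Defending Champion); then Moreau and Tanaka (Grand Slam Winner).
Among Takahashi, Harlow, Okafor, Tran, Andersen, Osei, Ibarra and Varga, by date of most recent title (later first) (reversed rule for this group): Takahashi (1 Sep 2011) before Harlow, Okafor and Tran (22 Mar 2011) before Andersen and Osei (21 Dec 2004) before Ibarra (16 Apr 1999) before Varga (6 Jul 1998).
Among Harlow, Okafor and Tran, alphabetically by surname: Harlow before Okafor before Tran.
Among Andersen and Osei, alphabetically by surname: Andersen before Osei.
Moreau and Tanaka both have date of most recent title 3 Nov 2012, so the next rule applies.
Among Moreau and Tanaka, alphabetically by surname: Moreau before Tanaka.
Full order: Takahashi, Harlow, Okafor, Tran, Andersen, Osei, Ibarra, Varga, Moreau, Tanaka.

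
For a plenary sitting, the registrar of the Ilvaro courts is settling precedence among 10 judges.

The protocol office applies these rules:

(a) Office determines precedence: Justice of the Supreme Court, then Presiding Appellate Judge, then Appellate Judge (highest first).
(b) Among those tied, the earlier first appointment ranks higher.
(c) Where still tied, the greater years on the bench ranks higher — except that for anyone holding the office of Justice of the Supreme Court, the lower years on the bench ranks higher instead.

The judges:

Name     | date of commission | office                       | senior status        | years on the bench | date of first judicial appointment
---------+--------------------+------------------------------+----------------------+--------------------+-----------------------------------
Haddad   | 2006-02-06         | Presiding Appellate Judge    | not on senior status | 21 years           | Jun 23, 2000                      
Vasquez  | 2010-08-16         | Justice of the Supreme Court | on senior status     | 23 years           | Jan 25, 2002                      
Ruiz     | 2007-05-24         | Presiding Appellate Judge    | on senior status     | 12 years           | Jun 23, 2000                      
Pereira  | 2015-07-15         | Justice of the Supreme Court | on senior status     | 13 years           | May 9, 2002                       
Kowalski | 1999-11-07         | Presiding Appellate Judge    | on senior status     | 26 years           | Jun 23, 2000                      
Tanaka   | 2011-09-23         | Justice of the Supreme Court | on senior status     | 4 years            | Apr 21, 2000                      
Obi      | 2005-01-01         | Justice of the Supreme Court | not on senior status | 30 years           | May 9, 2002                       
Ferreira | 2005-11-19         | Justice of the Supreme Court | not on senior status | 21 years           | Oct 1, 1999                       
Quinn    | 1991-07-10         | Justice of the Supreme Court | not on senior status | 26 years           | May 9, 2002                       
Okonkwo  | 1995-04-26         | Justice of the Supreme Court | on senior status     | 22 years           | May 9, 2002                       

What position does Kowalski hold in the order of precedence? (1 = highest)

By office: Ferreira, Tanaka, Vasquez, Pereira, Okonkwo, Quinn and Obi (Justice of the Supreme Court); then Kowalski, Haddad and Ruiz (Presiding Appellate Judge).
Among Ferreira, Tanaka, Vasquez, Pereira, Okonkwo, Quinn and Obi, by date of first judicial appointment (earlier first): Ferreira (Oct 1, 1999) before Tanaka (Apr 21, 2000) before Vasquez (Jan 25, 2002) before Pereira, Okonkwo, Quinn and Obi (May 9, 2002).
Among Pereira, Okonkwo, Quinn and Obi, by years on the bench (lower first) (reversed rule for this group): Pereira (13 years) before Okonkwo (22 years) before Quinn (26 years) before Obi (30 years).
Kowalski, Haddad and Ruiz all have date of first judicial appointment Jun 23, 2000, so the next rule applies.
Among Kowalski, Haddad and Ruiz, by years on the bench (higher first): Kowalski (26 years) before Haddad (21 years) before Ruiz (12 years).
Order: Ferreira, Tanaka, Vasquez, Pereira, Okonkwo, Quinn, Obi, Kowalski, Haddad, Ruiz. So position 8.

8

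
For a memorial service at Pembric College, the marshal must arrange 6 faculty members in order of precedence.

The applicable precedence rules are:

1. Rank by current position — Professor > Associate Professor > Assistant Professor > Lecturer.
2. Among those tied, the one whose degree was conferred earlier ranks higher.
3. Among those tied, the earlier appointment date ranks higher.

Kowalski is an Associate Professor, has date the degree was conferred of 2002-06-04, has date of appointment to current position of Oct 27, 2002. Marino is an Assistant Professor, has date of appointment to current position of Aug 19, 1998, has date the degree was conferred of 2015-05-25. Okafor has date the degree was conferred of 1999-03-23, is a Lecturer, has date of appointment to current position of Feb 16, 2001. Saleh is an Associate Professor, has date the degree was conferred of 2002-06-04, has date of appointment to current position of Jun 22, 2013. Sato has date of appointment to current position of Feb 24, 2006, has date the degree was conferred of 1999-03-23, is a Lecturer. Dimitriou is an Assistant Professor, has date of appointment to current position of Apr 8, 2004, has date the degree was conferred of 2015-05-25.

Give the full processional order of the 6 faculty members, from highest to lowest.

Kowalski, Saleh, Marino, Dimitriou, Okafor, Sato

By current position: Kowalski and Saleh (Associate Professor); then Marino and Dimitriou (Assistant Professor); then Okafor and Sato (Lecturer).
Kowalski and Saleh both have date the degree was conferred 2002-06-04, so the next rule applies.
Among Kowalski and Saleh, by date of appointment to current position (earlier first): Kowalski (Oct 27, 2002) before Saleh (Jun 22, 2013).
Marino and Dimitriou both have date the degree was conferred 2015-05-25, so the next rule applies.
Among Marino and Dimitriou, by date of appointment to current position (earlier first): Marino (Aug 19, 1998) before Dimitriou (Apr 8, 2004).
Okafor and Sato both have date the degree was conferred 1999-03-23, so the next rule applies.
Among Okafor and Sato, by date of appointment to current position (earlier first): Okafor (Feb 16, 2001) before Sato (Feb 24, 2006).
Full order: Kowalski, Saleh, Marino, Dimitriou, Okafor, Sato.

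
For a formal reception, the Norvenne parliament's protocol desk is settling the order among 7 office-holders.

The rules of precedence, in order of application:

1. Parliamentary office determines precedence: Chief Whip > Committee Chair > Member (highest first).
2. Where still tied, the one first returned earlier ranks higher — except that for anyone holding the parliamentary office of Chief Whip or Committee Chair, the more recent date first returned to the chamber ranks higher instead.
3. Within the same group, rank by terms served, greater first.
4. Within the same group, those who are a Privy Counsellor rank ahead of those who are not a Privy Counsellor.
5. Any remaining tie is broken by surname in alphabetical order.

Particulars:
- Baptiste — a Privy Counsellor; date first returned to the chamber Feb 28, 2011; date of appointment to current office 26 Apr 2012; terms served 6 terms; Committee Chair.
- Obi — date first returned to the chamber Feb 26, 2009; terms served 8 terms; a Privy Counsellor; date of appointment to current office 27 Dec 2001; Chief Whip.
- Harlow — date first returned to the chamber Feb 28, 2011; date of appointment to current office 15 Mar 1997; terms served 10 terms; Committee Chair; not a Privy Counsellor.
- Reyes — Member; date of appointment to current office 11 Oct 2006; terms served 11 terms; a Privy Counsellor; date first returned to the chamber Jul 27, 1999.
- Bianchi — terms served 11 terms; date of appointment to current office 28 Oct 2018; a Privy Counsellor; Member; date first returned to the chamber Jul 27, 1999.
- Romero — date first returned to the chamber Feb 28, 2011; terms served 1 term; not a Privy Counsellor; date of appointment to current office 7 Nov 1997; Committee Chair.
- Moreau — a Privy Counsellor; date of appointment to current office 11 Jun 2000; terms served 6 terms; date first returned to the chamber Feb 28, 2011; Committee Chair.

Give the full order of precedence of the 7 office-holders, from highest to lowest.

By parliamentary office: Obi (Chief Whip); then Harlow, Baptiste, Moreau and Romero (Committee Chair); then Bianchi and Reyes (Member).
Harlow, Baptiste, Moreau and Romero all have date first returned to the chamber Feb 28, 2011, so the next rule applies.
Among Harlow, Baptiste, Moreau and Romero, by terms served (higher first): Harlow (10 terms) before Baptiste and Moreau (6 terms) before Romero (1 term).
Baptiste and Moreau are each a Privy Counsellor, so the next rule applies.
Among Baptiste and Moreau, alphabetically by surname: Baptiste before Moreau.
Bianchi and Reyes both have date first returned to the chamber Jul 27, 1999, so the next rule applies.
Bianchi and Reyes both have terms served 11 terms, so the next rule applies.
Bianchi and Reyes are each a Privy Counsellor, so the next rule applies.
Among Bianchi and Reyes, alphabetically by surname: Bianchi before Reyes.
Full order: Obi, Harlow, Baptiste, Moreau, Romero, Bianchi, Reyes.

Obi, Harlow, Baptiste, Moreau, Romero, Bianchi, Reyes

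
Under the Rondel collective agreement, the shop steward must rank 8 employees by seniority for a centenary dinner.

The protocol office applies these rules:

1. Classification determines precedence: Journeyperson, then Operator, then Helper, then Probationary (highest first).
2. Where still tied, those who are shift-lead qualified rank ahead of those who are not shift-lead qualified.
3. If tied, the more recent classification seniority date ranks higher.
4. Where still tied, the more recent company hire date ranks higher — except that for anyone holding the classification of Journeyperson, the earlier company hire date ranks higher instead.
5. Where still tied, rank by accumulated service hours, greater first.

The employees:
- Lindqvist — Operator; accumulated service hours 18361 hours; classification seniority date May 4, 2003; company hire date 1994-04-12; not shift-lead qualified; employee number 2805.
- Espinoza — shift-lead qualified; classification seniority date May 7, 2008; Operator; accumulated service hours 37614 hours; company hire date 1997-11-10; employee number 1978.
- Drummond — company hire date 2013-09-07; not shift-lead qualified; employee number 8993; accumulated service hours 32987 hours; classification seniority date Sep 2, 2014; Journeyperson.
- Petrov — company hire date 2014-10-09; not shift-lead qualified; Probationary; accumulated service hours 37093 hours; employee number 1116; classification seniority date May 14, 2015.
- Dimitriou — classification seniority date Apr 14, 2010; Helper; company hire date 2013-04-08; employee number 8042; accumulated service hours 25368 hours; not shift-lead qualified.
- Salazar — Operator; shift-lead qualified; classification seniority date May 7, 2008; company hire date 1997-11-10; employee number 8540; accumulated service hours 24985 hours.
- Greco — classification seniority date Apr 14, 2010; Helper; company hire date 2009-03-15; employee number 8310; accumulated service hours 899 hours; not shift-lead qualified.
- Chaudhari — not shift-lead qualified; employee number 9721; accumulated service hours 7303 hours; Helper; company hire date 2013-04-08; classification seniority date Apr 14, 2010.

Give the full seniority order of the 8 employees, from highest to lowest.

By classification: Drummond (Journeyperson); then Espinoza, Salazar and Lindqvist (Operator); then Dimitriou, Chaudhari and Greco (Helper); then Petrov (Probationary).
Among Espinoza, Salazar and Lindqvist, shift-lead qualified before not shift-lead qualified: Espinoza and Salazar (shift-lead qualified) before Lindqvist (not shift-lead qualified).
Espinoza and Salazar both have classification seniority date May 7, 2008, so the next rule applies.
Espinoza and Salazar both have company hire date 1997-11-10, so the next rule applies.
Among Espinoza and Salazar, by accumulated service hours (higher first): Espinoza (37614 hours) before Salazar (24985 hours).
Dimitriou, Chaudhari and Greco are each not shift-lead qualified, so the next rule applies.
Dimitriou, Chaudhari and Greco all have classification seniority date Apr 14, 2010, so the next rule applies.
Among Dimitriou, Chaudhari and Greco, by company hire date (later first): Dimitriou and Chaudhari (2013-04-08) before Greco (2009-03-15).
Among Dimitriou and Chaudhari, by accumulated service hours (higher first): Dimitriou (25368 hours) before Chaudhari (7303 hours).
Full order: Drummond, Espinoza, Salazar, Lindqvist, Dimitriou, Chaudhari, Greco, Petrov.

Drummond, Espinoza, Salazar, Lindqvist, Dimitriou, Chaudhari, Greco, Petrov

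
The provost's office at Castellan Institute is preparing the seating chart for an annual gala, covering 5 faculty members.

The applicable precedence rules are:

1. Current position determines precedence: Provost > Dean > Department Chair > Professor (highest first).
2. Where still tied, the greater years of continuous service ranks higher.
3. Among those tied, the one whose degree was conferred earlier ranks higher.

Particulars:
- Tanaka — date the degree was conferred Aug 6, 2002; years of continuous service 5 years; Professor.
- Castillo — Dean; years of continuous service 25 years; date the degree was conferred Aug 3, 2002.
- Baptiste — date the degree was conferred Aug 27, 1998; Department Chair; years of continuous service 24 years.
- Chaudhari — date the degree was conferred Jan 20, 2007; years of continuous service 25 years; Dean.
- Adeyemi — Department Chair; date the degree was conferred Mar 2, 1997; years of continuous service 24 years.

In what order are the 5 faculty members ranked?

By current position: Castillo and Chaudhari (Dean); then Adeyemi and Baptiste (Department Chair); then Tanaka (Professor).
Castillo and Chaudhari both have years of continuous service 25 years, so the next rule applies.
Among Castillo and Chaudhari, by date the degree was conferred (earlier first): Castillo (Aug 3, 2002) before Chaudhari (Jan 20, 2007).
Adeyemi and Baptiste both have years of continuous service 24 years, so the next rule applies.
Among Adeyemi and Baptiste, by date the degree was conferred (earlier first): Adeyemi (Mar 2, 1997) before Baptiste (Aug 27, 1998).
Full order: Castillo, Chaudhari, Adeyemi, Baptiste, Tanaka.

Castillo, Chaudhari, Adeyemi, Baptiste, Tanaka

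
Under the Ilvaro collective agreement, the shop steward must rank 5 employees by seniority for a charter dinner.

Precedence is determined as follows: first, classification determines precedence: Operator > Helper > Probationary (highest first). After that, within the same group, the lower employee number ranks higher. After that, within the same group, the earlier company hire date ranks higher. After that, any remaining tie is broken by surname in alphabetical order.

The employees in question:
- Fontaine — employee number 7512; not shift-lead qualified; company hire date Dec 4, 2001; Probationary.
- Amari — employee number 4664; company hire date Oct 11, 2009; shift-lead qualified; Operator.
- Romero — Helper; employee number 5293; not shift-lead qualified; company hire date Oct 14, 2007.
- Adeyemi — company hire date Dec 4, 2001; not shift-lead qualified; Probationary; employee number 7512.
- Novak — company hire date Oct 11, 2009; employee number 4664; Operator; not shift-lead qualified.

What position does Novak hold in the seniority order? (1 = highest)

By classification: Amari and Novak (Operator); then Romero (Helper); then Adeyemi and Fontaine (Probationary).
Amari and Novak both have employee number 4664, so the next rule applies.
Amari and Novak both have company hire date Oct 11, 2009, so the next rule applies.
Among Amari and Novak, alphabetically by surname: Amari before Novak.
Adeyemi and Fontaine both have employee number 7512, so the next rule applies.
Adeyemi and Fontaine both have company hire date Dec 4, 2001, so the next rule applies.
Among Adeyemi and Fontaine, alphabetically by surname: Adeyemi before Fontaine.
Order: Amari, Novak, Romero, Adeyemi, Fontaine. So position 2.

2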